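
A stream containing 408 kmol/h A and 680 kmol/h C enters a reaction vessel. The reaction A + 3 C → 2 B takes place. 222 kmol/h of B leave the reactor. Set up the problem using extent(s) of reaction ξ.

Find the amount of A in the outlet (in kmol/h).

297 kmol/h

For B: n = n₀ + 2ξ → 222 = 0 + 2ξ, giving ξ = 111 kmol/h.
Outlet amounts (n = n₀ + ν ξ):
  A: 408 − 1(111) = 297
  C: 680 − 3(111) = 347
  B: 0 + 2(111) = 222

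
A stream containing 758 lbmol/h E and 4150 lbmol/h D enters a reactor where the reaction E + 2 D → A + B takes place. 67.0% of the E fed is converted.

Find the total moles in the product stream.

4400 lbmol/h

E reacted = 0.67 × 758 = 507.9 lbmol/h; ν_E = −1, so ξ = 507.9/1 = 507.9 lbmol/h.
Outlet amounts (n = n₀ + ν ξ):
  E: 758 − 1(507.9) = 250.1
  D: 4150 − 2(507.9) = 3134
  A: 0 + 1(507.9) = 507.9
  B: 0 + 1(507.9) = 507.9
Total out = 250.1 + 3134 + 507.9 + 507.9 = 4400 lbmol/h.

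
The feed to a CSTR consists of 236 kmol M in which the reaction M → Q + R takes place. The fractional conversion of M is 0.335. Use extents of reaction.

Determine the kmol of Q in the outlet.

79.1 kmol

M reacted = 0.335 × 236 = 79.06 kmol; ν_M = −1, so ξ = 79.06/1 = 79.06 kmol.
Outlet amounts (n = n₀ + ν ξ):
  M: 236 − 1(79.06) = 156.9
  Q: 0 + 1(79.06) = 79.06
  R: 0 + 1(79.06) = 79.06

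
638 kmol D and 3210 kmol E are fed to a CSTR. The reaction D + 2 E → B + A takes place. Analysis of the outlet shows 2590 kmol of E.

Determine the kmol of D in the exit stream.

For E: n = n₀ − 2ξ → 2590 = 3210 − 2ξ, giving ξ = 310 kmol.
Outlet amounts (n = n₀ + ν ξ):
  D: 638 − 1(310) = 328
  E: 3210 − 2(310) = 2590
  B: 0 + 1(310) = 310
  A: 0 + 1(310) = 310

328 kmol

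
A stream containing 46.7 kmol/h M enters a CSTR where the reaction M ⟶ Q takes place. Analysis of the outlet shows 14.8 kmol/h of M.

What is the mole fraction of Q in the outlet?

For M: n = n₀ − 1ξ → 14.8 = 46.7 − 1ξ, giving ξ = 31.9 kmol/h.
Outlet amounts (n = n₀ + ν ξ):
  M: 46.7 − 1(31.9) = 14.8
  Q: 0 + 1(31.9) = 31.9
Total out = 46.7 kmol/h; y_Q = 31.9 / 46.7 = 0.6831.

0.683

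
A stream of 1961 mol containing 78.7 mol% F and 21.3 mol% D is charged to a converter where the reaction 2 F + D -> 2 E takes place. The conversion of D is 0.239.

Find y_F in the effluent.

0.722

D reacted = 0.239 × 417.7 = 99.83 mol; ν_D = −1, so ξ = 99.83/1 = 99.83 mol.
Outlet amounts (n = n₀ + ν ξ):
  F: 1543 − 2(99.83) = 1344
  D: 417.7 − 1(99.83) = 317.9
  E: 0 + 2(99.83) = 199.7
Total out = 1861 mol; y_F = 1344 / 1861 = 0.7219.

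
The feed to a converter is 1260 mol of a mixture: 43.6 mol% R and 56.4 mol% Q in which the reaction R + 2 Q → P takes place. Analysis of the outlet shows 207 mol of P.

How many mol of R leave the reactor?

For P: n = n₀ + 1ξ → 207 = 0 + 1ξ, giving ξ = 207 mol.
Outlet amounts (n = n₀ + ν ξ):
  R: 549.4 − 1(207) = 342.4
  Q: 710.6 − 2(207) = 296.6
  P: 0 + 1(207) = 207

342 mol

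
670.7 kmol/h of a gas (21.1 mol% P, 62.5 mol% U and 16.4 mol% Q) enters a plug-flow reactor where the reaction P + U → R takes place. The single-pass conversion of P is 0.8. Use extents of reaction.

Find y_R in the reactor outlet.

P reacted = 0.8 × 141.5 = 113.2 kmol/h; ν_P = −1, so ξ = 113.2/1 = 113.2 kmol/h.
Outlet amounts (n = n₀ + ν ξ):
  P: 141.5 − 1(113.2) = 28.3
  U: 419.2 − 1(113.2) = 306
  R: 0 + 1(113.2) = 113.2
  Q: 110 (inert)
Total out = 557.5 kmol/h; y_R = 113.2 / 557.5 = 0.2031.

0.203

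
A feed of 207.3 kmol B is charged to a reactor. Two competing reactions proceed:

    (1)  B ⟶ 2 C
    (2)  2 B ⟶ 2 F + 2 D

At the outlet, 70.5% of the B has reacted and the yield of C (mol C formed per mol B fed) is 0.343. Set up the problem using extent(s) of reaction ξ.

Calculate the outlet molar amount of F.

Yield of C: 2ξ₁ / 207.3 = 0.343 → ξ₁ = 35.55 kmol.
Conversion of B: 1ξ₁ + 2ξ₂ = 0.705 × 207.3 = 146.1 → ξ₂ = 55.3 kmol.
Outlet amounts (n = n₀ + Σ ν·ξ):
  B: 207.3 − 1(35.55) − 2(55.3) = 61.15
  C: 0 + 2(35.55) = 71.1
  F: 0 + 2(55.3) = 110.6
  D: 0 + 2(55.3) = 110.6

111 kmol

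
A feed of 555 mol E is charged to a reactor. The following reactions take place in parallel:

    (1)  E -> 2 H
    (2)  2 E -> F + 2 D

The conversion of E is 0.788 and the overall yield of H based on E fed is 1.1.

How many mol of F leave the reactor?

Yield of H: 2ξ₁ / 555 = 1.1 → ξ₁ = 305.2 mol.
Conversion of E: 1ξ₁ + 2ξ₂ = 0.788 × 555 = 437.3 → ξ₂ = 66.05 mol.
Outlet amounts (n = n₀ + Σ ν·ξ):
  E: 555 − 1(305.2) − 2(66.05) = 117.7
  H: 0 + 2(305.2) = 610.5
  F: 0 + 1(66.05) = 66.05
  D: 0 + 2(66.05) = 132.1

66 mol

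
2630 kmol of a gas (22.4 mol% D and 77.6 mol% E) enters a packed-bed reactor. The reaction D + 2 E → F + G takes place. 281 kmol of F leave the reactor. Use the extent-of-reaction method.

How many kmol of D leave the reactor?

For F: n = n₀ + 1ξ → 281 = 0 + 1ξ, giving ξ = 281 kmol.
Outlet amounts (n = n₀ + ν ξ):
  D: 589.1 − 1(281) = 308.1
  E: 2041 − 2(281) = 1479
  F: 0 + 1(281) = 281
  G: 0 + 1(281) = 281

308 kmol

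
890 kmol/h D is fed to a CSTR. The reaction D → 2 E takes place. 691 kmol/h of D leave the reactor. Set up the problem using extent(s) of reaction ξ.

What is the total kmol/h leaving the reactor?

For D: n = n₀ − 1ξ → 691 = 890 − 1ξ, giving ξ = 199 kmol/h.
Outlet amounts (n = n₀ + ν ξ):
  D: 890 − 1(199) = 691
  E: 0 + 2(199) = 398
Total out = 691 + 398 = 1089 kmol/h.

1090 kmol/h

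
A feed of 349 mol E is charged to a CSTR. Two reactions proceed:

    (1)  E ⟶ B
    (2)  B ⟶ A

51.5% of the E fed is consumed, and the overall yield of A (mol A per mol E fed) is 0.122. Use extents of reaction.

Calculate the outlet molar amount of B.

137 mol

Conversion of E: E consumed = 1ξ₁ = 0.515 × 349 → ξ₁ = 179.7 mol.
Yield of A: 1ξ₂ / 349 = 0.122 → ξ₂ = 42.58 mol.
Outlet amounts (n = n₀ + Σ ν·ξ):
  E: 349 − 1(179.7) = 169.3
  B: 0 + 1(179.7) − 1(42.58) = 137.2
  A: 0 + 1(42.58) = 42.58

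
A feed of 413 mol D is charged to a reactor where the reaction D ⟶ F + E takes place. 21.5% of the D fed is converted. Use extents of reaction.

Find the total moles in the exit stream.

D reacted = 0.215 × 413 = 88.8 mol; ν_D = −1, so ξ = 88.8/1 = 88.8 mol.
Outlet amounts (n = n₀ + ν ξ):
  D: 413 − 1(88.8) = 324.2
  F: 0 + 1(88.8) = 88.8
  E: 0 + 1(88.8) = 88.8
Total out = 324.2 + 88.8 + 88.8 = 501.8 mol.

502 mol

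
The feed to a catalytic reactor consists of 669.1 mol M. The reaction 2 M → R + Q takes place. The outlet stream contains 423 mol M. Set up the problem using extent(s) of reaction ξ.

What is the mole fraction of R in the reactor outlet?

For M: n = n₀ − 2ξ → 423 = 669.1 − 2ξ, giving ξ = 123.1 mol.
Outlet amounts (n = n₀ + ν ξ):
  M: 669.1 − 2(123.1) = 423
  R: 0 + 1(123.1) = 123.1
  Q: 0 + 1(123.1) = 123.1
Total out = 669.1 mol; y_R = 123.1 / 669.1 = 0.1839.

0.184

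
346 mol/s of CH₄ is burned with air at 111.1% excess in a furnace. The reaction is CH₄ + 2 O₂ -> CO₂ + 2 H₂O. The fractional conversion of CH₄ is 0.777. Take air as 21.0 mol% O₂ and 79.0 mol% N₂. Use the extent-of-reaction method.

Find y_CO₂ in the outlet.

Stoichiometric O₂ = 2 × 346 = 692 mol/s; O₂ fed = 692 × 2.111 = 1461 mol/s.
N₂ fed = 1461 × 79/21 = 5495 mol/s.
Fuel reacted = 0.777 × 346 → ξ = 268.8 mol/s.
Outlet (n = n₀ + ν ξ):
  CH₄: 346 − 1(268.8) = 77.16
  O₂: 1461 − 2(268.8) = 923.1
  N₂: 5495 (inert)
  CO₂: 0 + 1(268.8) = 268.8
  H₂O: 0 + 2(268.8) = 537.7
Total out = 7302 mol/s; y_CO₂ = 268.8 / 7302 = 0.03682.

0.0368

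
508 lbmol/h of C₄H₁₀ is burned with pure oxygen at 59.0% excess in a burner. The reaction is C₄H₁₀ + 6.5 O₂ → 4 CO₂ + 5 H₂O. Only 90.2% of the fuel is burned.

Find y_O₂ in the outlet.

Stoichiometric O₂ = 6.5 × 508 = 3302 lbmol/h; O₂ fed = 3302 × 1.590 = 5250 lbmol/h.
Fuel reacted = 0.902 × 508 → ξ = 458.2 lbmol/h.
Outlet (n = n₀ + ν ξ):
  C₄H₁₀: 508 − 1(458.2) = 49.78
  O₂: 5250 − 6.5(458.2) = 2272
  CO₂: 0 + 4(458.2) = 1833
  H₂O: 0 + 5(458.2) = 2291
Total out = 6446 lbmol/h; y_O₂ = 2272 / 6446 = 0.3525.

0.352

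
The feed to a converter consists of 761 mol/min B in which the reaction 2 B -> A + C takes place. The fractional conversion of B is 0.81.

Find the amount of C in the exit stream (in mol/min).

B reacted = 0.81 × 761 = 616.4 mol/min; ν_B = −2, so ξ = 616.4/2 = 308.2 mol/min.
Outlet amounts (n = n₀ + ν ξ):
  B: 761 − 2(308.2) = 144.6
  A: 0 + 1(308.2) = 308.2
  C: 0 + 1(308.2) = 308.2

308 mol/min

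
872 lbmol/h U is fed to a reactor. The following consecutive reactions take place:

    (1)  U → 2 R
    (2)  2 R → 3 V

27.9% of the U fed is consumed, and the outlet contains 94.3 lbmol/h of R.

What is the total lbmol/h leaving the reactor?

Conversion of U: U consumed = 1ξ₁ = 0.279 × 872 → ξ₁ = 243.3 lbmol/h.
R balance: n_R = 0 + 2ξ₁ − 2ξ₂ = 94.3 → ξ₂ = (2·243.3 − 94.3)/2 = 196.1 lbmol/h.
Outlet amounts (n = n₀ + Σ ν·ξ):
  U: 872 − 1(243.3) = 628.7
  R: 0 + 2(243.3) − 2(196.1) = 94.3
  V: 0 + 3(196.1) = 588.4
Total out = 628.7 + 94.3 + 588.4 = 1311 lbmol/h.

1310 lbmol/h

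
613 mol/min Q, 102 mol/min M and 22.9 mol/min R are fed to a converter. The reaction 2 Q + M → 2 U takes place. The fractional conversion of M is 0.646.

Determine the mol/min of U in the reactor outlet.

132 mol/min

M reacted = 0.646 × 102 = 65.89 mol/min; ν_M = −1, so ξ = 65.89/1 = 65.89 mol/min.
Outlet amounts (n = n₀ + ν ξ):
  Q: 613 − 2(65.89) = 481.2
  M: 102 − 1(65.89) = 36.11
  U: 0 + 2(65.89) = 131.8
  R: 22.9 (inert)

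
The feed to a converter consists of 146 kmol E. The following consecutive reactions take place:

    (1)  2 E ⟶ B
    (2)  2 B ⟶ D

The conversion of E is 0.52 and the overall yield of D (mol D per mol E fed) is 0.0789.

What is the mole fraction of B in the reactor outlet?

Conversion of E: E consumed = 2ξ₁ = 0.52 × 146 → ξ₁ = 37.96 kmol.
Yield of D: 1ξ₂ / 146 = 0.0789 → ξ₂ = 11.52 kmol.
Outlet amounts (n = n₀ + Σ ν·ξ):
  E: 146 − 2(37.96) = 70.08
  B: 0 + 1(37.96) − 2(11.52) = 14.92
  D: 0 + 1(11.52) = 11.52
Total out = 96.52 kmol; y_B = 14.92 / 96.52 = 0.1546.

0.155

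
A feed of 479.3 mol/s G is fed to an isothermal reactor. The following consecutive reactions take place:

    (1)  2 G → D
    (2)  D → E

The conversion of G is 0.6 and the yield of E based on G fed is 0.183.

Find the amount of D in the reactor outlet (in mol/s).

56.1 mol/s

Conversion of G: G consumed = 2ξ₁ = 0.6 × 479.3 → ξ₁ = 143.8 mol/s.
Yield of E: 1ξ₂ / 479.3 = 0.183 → ξ₂ = 87.71 mol/s.
Outlet amounts (n = n₀ + Σ ν·ξ):
  G: 479.3 − 2(143.8) = 191.7
  D: 0 + 1(143.8) − 1(87.71) = 56.08
  E: 0 + 1(87.71) = 87.71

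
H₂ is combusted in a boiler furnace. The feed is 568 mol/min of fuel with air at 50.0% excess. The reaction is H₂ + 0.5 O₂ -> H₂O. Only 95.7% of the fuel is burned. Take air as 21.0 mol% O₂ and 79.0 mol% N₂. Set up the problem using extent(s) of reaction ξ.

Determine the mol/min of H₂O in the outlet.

544 mol/min

Stoichiometric O₂ = 0.5 × 568 = 284 mol/min; O₂ fed = 284 × 1.500 = 426 mol/min.
N₂ fed = 426 × 79/21 = 1603 mol/min.
Fuel reacted = 0.957 × 568 → ξ = 543.6 mol/min.
Outlet (n = n₀ + ν ξ):
  H₂: 568 − 1(543.6) = 24.42
  O₂: 426 − 0.5(543.6) = 154.2
  N₂: 1603 (inert)
  H₂O: 0 + 1(543.6) = 543.6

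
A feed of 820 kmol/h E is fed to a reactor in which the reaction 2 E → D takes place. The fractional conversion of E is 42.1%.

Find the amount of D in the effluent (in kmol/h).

E reacted = 0.421 × 820 = 345.2 kmol/h; ν_E = −2, so ξ = 345.2/2 = 172.6 kmol/h.
Outlet amounts (n = n₀ + ν ξ):
  E: 820 − 2(172.6) = 474.8
  D: 0 + 1(172.6) = 172.6

173 kmol/h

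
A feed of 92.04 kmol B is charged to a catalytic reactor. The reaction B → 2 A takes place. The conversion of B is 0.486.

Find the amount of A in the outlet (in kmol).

89.5 kmol

B reacted = 0.486 × 92.04 = 44.73 kmol; ν_B = −1, so ξ = 44.73/1 = 44.73 kmol.
Outlet amounts (n = n₀ + ν ξ):
  B: 92.04 − 1(44.73) = 47.31
  A: 0 + 2(44.73) = 89.46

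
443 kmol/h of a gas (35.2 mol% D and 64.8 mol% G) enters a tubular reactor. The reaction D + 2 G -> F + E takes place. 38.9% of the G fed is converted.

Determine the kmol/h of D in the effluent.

100 kmol/h

G reacted = 0.389 × 287.1 = 111.7 kmol/h; ν_G = −2, so ξ = 111.7/2 = 55.83 kmol/h.
Outlet amounts (n = n₀ + ν ξ):
  D: 155.9 − 1(55.83) = 100.1
  G: 287.1 − 2(55.83) = 175.4
  F: 0 + 1(55.83) = 55.83
  E: 0 + 1(55.83) = 55.83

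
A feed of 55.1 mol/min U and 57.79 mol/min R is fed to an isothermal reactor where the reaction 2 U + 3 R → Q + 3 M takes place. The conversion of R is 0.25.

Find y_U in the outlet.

0.421

R reacted = 0.25 × 57.79 = 14.45 mol/min; ν_R = −3, so ξ = 14.45/3 = 4.816 mol/min.
Outlet amounts (n = n₀ + ν ξ):
  U: 55.1 − 2(4.816) = 45.47
  R: 57.79 − 3(4.816) = 43.34
  Q: 0 + 1(4.816) = 4.816
  M: 0 + 3(4.816) = 14.45
Total out = 108.1 mol/min; y_U = 45.47 / 108.1 = 0.4207.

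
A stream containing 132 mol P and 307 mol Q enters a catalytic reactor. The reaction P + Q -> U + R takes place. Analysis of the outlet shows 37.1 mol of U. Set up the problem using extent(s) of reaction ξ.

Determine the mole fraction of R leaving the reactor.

For U: n = n₀ + 1ξ → 37.1 = 0 + 1ξ, giving ξ = 37.1 mol.
Outlet amounts (n = n₀ + ν ξ):
  P: 132 − 1(37.1) = 94.9
  Q: 307 − 1(37.1) = 269.9
  U: 0 + 1(37.1) = 37.1
  R: 0 + 1(37.1) = 37.1
Total out = 439 mol; y_R = 37.1 / 439 = 0.08451.

0.0845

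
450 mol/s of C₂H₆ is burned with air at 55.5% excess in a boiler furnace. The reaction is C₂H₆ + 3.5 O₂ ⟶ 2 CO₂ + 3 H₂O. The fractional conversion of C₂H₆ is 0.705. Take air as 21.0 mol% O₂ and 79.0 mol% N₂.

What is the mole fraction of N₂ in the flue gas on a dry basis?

Stoichiometric O₂ = 3.5 × 450 = 1575 mol/s; O₂ fed = 1575 × 1.555 = 2449 mol/s.
N₂ fed = 2449 × 79/21 = 9213 mol/s.
Fuel reacted = 0.705 × 450 → ξ = 317.2 mol/s.
Outlet (n = n₀ + ν ξ):
  C₂H₆: 450 − 1(317.2) = 132.8
  O₂: 2449 − 3.5(317.2) = 1339
  N₂: 9213 (inert)
  CO₂: 0 + 2(317.2) = 634.5
  H₂O: 0 + 3(317.2) = 951.8
Dry total = 11320 mol/s; y_N₂ (dry) = 9213 / 11320 = 0.8139.

0.814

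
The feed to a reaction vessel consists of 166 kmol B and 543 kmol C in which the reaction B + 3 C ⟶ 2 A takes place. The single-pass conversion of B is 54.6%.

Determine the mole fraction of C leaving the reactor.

0.514

B reacted = 0.546 × 166 = 90.64 kmol; ν_B = −1, so ξ = 90.64/1 = 90.64 kmol.
Outlet amounts (n = n₀ + ν ξ):
  B: 166 − 1(90.64) = 75.36
  C: 543 − 3(90.64) = 271.1
  A: 0 + 2(90.64) = 181.3
Total out = 527.7 kmol; y_C = 271.1 / 527.7 = 0.5137.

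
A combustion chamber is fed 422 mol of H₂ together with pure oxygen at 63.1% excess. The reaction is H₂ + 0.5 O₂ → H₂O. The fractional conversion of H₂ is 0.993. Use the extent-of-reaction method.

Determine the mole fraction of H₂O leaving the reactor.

Stoichiometric O₂ = 0.5 × 422 = 211 mol; O₂ fed = 211 × 1.631 = 344.1 mol.
Fuel reacted = 0.993 × 422 → ξ = 419 mol.
Outlet (n = n₀ + ν ξ):
  H₂: 422 − 1(419) = 2.954
  O₂: 344.1 − 0.5(419) = 134.6
  H₂O: 0 + 1(419) = 419
Total out = 556.6 mol; y_H₂O = 419 / 556.6 = 0.7528.

0.753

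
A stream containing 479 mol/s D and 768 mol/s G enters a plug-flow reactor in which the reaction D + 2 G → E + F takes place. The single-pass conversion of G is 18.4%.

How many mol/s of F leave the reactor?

70.7 mol/s

G reacted = 0.184 × 768 = 141.3 mol/s; ν_G = −2, so ξ = 141.3/2 = 70.66 mol/s.
Outlet amounts (n = n₀ + ν ξ):
  D: 479 − 1(70.66) = 408.3
  G: 768 − 2(70.66) = 626.7
  E: 0 + 1(70.66) = 70.66
  F: 0 + 1(70.66) = 70.66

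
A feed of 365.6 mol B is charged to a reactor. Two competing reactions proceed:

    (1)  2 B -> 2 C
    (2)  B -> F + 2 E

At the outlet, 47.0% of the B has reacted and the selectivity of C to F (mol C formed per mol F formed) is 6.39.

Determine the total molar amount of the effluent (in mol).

412 mol

Conversion of B: B consumed = 0.47 × 365.6 = 171.8 mol = 2ξ₁ + 1ξ₂.
Selectivity: 2ξ₁ / (1ξ₂) = 6.39 → ξ₁ = 3.195 ξ₂.
Substitute: (2·3.195 + 1) ξ₂ = 171.8 → ξ₂ = 23.25 mol, ξ₁ = 74.29 mol.
Outlet amounts (n = n₀ + Σ ν·ξ):
  B: 365.6 − 2(74.29) − 1(23.25) = 193.8
  C: 0 + 2(74.29) = 148.6
  F: 0 + 1(23.25) = 23.25
  E: 0 + 2(23.25) = 46.5
Total out = 193.8 + 148.6 + 23.25 + 46.5 = 412.1 mol.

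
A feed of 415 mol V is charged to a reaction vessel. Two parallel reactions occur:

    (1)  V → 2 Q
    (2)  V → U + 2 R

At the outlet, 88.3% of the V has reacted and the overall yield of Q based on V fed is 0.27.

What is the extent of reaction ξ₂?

Yield of Q: 2ξ₁ / 415 = 0.27 → ξ₁ = 56.03 mol.
Conversion of V: 1ξ₁ + 1ξ₂ = 0.883 × 415 = 366.4 → ξ₂ = 310.4 mol.
Outlet amounts (n = n₀ + Σ ν·ξ):
  V: 415 − 1(56.03) − 1(310.4) = 48.56
  Q: 0 + 2(56.03) = 112.1
  U: 0 + 1(310.4) = 310.4
  R: 0 + 2(310.4) = 620.8

ξ₂ = 310 mol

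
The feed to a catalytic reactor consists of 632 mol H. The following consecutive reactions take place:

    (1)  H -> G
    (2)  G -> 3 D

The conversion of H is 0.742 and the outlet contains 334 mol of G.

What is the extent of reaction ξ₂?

ξ₂ = 135 mol

Conversion of H: H consumed = 1ξ₁ = 0.742 × 632 → ξ₁ = 468.9 mol.
G balance: n_G = 0 + 1ξ₁ − 1ξ₂ = 334 → ξ₂ = (1·468.9 − 334)/1 = 134.9 mol.
Outlet amounts (n = n₀ + Σ ν·ξ):
  H: 632 − 1(468.9) = 163.1
  G: 0 + 1(468.9) − 1(134.9) = 334
  D: 0 + 3(134.9) = 404.8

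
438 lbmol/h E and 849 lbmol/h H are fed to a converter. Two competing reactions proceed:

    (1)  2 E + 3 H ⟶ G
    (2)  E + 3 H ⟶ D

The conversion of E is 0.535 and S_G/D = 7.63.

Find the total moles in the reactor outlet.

Conversion of E: E consumed = 0.535 × 438 = 234.3 lbmol/h = 2ξ₁ + 1ξ₂.
Selectivity: 1ξ₁ / (1ξ₂) = 7.63 → ξ₁ = 7.63 ξ₂.
Substitute: (2·7.63 + 1) ξ₂ = 234.3 → ξ₂ = 14.41 lbmol/h, ξ₁ = 110 lbmol/h.
Outlet amounts (n = n₀ + Σ ν·ξ):
  E: 438 − 2(110) − 1(14.41) = 203.7
  H: 849 − 3(110) − 3(14.41) = 475.9
  G: 0 + 1(110) = 110
  D: 0 + 1(14.41) = 14.41
Total out = 203.7 + 475.9 + 110 + 14.41 = 803.9 lbmol/h.

804 lbmol/h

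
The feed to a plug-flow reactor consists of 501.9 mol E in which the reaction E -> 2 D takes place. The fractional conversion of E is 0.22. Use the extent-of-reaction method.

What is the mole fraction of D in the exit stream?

E reacted = 0.22 × 501.9 = 110.4 mol; ν_E = −1, so ξ = 110.4/1 = 110.4 mol.
Outlet amounts (n = n₀ + ν ξ):
  E: 501.9 − 1(110.4) = 391.5
  D: 0 + 2(110.4) = 220.8
Total out = 612.3 mol; y_D = 220.8 / 612.3 = 0.3607.

0.361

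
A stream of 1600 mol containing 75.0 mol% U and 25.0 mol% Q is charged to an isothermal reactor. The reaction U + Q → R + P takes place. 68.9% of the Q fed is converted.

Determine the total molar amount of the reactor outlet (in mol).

1600 mol

Q reacted = 0.689 × 400 = 275.6 mol; ν_Q = −1, so ξ = 275.6/1 = 275.6 mol.
Outlet amounts (n = n₀ + ν ξ):
  U: 1200 − 1(275.6) = 924.4
  Q: 400 − 1(275.6) = 124.4
  R: 0 + 1(275.6) = 275.6
  P: 0 + 1(275.6) = 275.6
Total out = 924.4 + 124.4 + 275.6 + 275.6 = 1600 mol.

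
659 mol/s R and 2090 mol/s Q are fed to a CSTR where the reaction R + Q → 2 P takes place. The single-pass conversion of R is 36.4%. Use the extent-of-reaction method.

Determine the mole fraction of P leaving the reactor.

0.175

R reacted = 0.364 × 659 = 239.9 mol/s; ν_R = −1, so ξ = 239.9/1 = 239.9 mol/s.
Outlet amounts (n = n₀ + ν ξ):
  R: 659 − 1(239.9) = 419.1
  Q: 2090 − 1(239.9) = 1850
  P: 0 + 2(239.9) = 479.8
Total out = 2749 mol/s; y_P = 479.8 / 2749 = 0.1745.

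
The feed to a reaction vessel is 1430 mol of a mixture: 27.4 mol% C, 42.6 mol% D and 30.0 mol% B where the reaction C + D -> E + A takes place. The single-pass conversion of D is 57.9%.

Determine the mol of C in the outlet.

D reacted = 0.579 × 609.2 = 352.7 mol; ν_D = −1, so ξ = 352.7/1 = 352.7 mol.
Outlet amounts (n = n₀ + ν ξ):
  C: 391.8 − 1(352.7) = 39.1
  D: 609.2 − 1(352.7) = 256.5
  E: 0 + 1(352.7) = 352.7
  A: 0 + 1(352.7) = 352.7
  B: 429 (inert)

39.1 mol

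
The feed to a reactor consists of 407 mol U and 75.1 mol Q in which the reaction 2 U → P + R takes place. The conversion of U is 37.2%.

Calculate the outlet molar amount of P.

75.7 mol

U reacted = 0.372 × 407 = 151.4 mol; ν_U = −2, so ξ = 151.4/2 = 75.7 mol.
Outlet amounts (n = n₀ + ν ξ):
  U: 407 − 2(75.7) = 255.6
  P: 0 + 1(75.7) = 75.7
  R: 0 + 1(75.7) = 75.7
  Q: 75.1 (inert)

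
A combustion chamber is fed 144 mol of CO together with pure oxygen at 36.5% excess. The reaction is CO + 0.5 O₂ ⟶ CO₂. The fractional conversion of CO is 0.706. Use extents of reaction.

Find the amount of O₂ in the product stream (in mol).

47.4 mol

Stoichiometric O₂ = 0.5 × 144 = 72 mol; O₂ fed = 72 × 1.365 = 98.28 mol.
Fuel reacted = 0.706 × 144 → ξ = 101.7 mol.
Outlet (n = n₀ + ν ξ):
  CO: 144 − 1(101.7) = 42.34
  O₂: 98.28 − 0.5(101.7) = 47.45
  CO₂: 0 + 1(101.7) = 101.7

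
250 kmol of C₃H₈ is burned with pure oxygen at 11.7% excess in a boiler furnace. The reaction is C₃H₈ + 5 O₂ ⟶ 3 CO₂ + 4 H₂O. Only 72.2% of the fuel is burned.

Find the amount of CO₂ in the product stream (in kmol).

Stoichiometric O₂ = 5 × 250 = 1250 kmol; O₂ fed = 1250 × 1.117 = 1396 kmol.
Fuel reacted = 0.722 × 250 → ξ = 180.5 kmol.
Outlet (n = n₀ + ν ξ):
  C₃H₈: 250 − 1(180.5) = 69.5
  O₂: 1396 − 5(180.5) = 493.8
  CO₂: 0 + 3(180.5) = 541.5
  H₂O: 0 + 4(180.5) = 722

542 kmol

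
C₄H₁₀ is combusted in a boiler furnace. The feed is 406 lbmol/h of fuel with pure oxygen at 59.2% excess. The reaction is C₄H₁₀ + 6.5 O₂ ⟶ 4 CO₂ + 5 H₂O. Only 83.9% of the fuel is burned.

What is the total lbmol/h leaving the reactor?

5120 lbmol/h

Stoichiometric O₂ = 6.5 × 406 = 2639 lbmol/h; O₂ fed = 2639 × 1.592 = 4201 lbmol/h.
Fuel reacted = 0.839 × 406 → ξ = 340.6 lbmol/h.
Outlet (n = n₀ + ν ξ):
  C₄H₁₀: 406 − 1(340.6) = 65.37
  O₂: 4201 − 6.5(340.6) = 1987
  CO₂: 0 + 4(340.6) = 1363
  H₂O: 0 + 5(340.6) = 1703
Total out = 65.37 + 1987 + 1363 + 1703 = 5118 lbmol/h.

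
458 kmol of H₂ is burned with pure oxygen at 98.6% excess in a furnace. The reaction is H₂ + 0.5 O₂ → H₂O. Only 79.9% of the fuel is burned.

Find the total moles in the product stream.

Stoichiometric O₂ = 0.5 × 458 = 229 kmol; O₂ fed = 229 × 1.986 = 454.8 kmol.
Fuel reacted = 0.799 × 458 → ξ = 365.9 kmol.
Outlet (n = n₀ + ν ξ):
  H₂: 458 − 1(365.9) = 92.06
  O₂: 454.8 − 0.5(365.9) = 271.8
  H₂O: 0 + 1(365.9) = 365.9
Total out = 92.06 + 271.8 + 365.9 = 729.8 kmol.

730 kmol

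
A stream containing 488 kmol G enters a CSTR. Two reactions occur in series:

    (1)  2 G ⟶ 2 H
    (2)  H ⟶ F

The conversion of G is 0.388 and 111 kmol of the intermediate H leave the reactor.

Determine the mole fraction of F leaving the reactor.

Conversion of G: G consumed = 2ξ₁ = 0.388 × 488 → ξ₁ = 94.67 kmol.
H balance: n_H = 0 + 2ξ₁ − 1ξ₂ = 111 → ξ₂ = (2·94.67 − 111)/1 = 78.34 kmol.
Outlet amounts (n = n₀ + Σ ν·ξ):
  G: 488 − 2(94.67) = 298.7
  H: 0 + 2(94.67) − 1(78.34) = 111
  F: 0 + 1(78.34) = 78.34
Total out = 488 kmol; y_F = 78.34 / 488 = 0.1605.

0.161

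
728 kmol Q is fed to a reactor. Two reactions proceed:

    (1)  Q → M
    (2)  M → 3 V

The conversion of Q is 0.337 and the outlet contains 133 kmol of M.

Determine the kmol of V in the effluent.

Conversion of Q: Q consumed = 1ξ₁ = 0.337 × 728 → ξ₁ = 245.3 kmol.
M balance: n_M = 0 + 1ξ₁ − 1ξ₂ = 133 → ξ₂ = (1·245.3 − 133)/1 = 112.3 kmol.
Outlet amounts (n = n₀ + Σ ν·ξ):
  Q: 728 − 1(245.3) = 482.7
  M: 0 + 1(245.3) − 1(112.3) = 133
  V: 0 + 3(112.3) = 337

337 kmol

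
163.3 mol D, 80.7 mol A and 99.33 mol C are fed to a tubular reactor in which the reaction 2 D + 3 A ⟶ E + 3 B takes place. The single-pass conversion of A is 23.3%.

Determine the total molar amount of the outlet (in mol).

A reacted = 0.233 × 80.7 = 18.8 mol; ν_A = −3, so ξ = 18.8/3 = 6.268 mol.
Outlet amounts (n = n₀ + ν ξ):
  D: 163.3 − 2(6.268) = 150.8
  A: 80.7 − 3(6.268) = 61.9
  E: 0 + 1(6.268) = 6.268
  B: 0 + 3(6.268) = 18.8
  C: 99.33 (inert)
Total out = 150.8 + 61.9 + 6.268 + 18.8 + 99.33 = 337.1 mol.

337 mol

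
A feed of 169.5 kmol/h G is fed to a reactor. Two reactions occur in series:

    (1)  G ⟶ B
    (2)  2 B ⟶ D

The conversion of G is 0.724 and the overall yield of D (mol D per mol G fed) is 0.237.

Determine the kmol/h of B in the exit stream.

42.4 kmol/h

Conversion of G: G consumed = 1ξ₁ = 0.724 × 169.5 → ξ₁ = 122.7 kmol/h.
Yield of D: 1ξ₂ / 169.5 = 0.237 → ξ₂ = 40.17 kmol/h.
Outlet amounts (n = n₀ + Σ ν·ξ):
  G: 169.5 − 1(122.7) = 46.78
  B: 0 + 1(122.7) − 2(40.17) = 42.38
  D: 0 + 1(40.17) = 40.17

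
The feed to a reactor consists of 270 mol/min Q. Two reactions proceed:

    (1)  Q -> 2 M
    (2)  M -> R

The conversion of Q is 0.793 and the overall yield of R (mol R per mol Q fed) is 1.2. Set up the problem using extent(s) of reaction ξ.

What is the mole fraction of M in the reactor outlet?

Conversion of Q: Q consumed = 1ξ₁ = 0.793 × 270 → ξ₁ = 214.1 mol/min.
Yield of R: 1ξ₂ / 270 = 1.2 → ξ₂ = 324 mol/min.
Outlet amounts (n = n₀ + Σ ν·ξ):
  Q: 270 − 1(214.1) = 55.89
  M: 0 + 2(214.1) − 1(324) = 104.2
  R: 0 + 1(324) = 324
Total out = 484.1 mol/min; y_M = 104.2 / 484.1 = 0.2153.

0.215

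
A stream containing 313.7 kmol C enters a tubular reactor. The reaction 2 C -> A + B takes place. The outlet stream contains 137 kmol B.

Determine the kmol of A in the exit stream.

For B: n = n₀ + 1ξ → 137 = 0 + 1ξ, giving ξ = 137 kmol.
Outlet amounts (n = n₀ + ν ξ):
  C: 313.7 − 2(137) = 39.7
  A: 0 + 1(137) = 137
  B: 0 + 1(137) = 137

137 kmol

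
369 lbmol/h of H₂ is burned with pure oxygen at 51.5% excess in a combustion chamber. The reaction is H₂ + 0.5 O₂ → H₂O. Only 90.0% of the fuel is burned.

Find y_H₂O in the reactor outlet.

0.688

Stoichiometric O₂ = 0.5 × 369 = 184.5 lbmol/h; O₂ fed = 184.5 × 1.515 = 279.5 lbmol/h.
Fuel reacted = 0.9 × 369 → ξ = 332.1 lbmol/h.
Outlet (n = n₀ + ν ξ):
  H₂: 369 − 1(332.1) = 36.9
  O₂: 279.5 − 0.5(332.1) = 113.5
  H₂O: 0 + 1(332.1) = 332.1
Total out = 482.5 lbmol/h; y_H₂O = 332.1 / 482.5 = 0.6883.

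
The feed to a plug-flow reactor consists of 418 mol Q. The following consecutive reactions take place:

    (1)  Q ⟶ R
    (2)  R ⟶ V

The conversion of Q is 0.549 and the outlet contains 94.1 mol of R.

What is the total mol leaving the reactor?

418 mol

Conversion of Q: Q consumed = 1ξ₁ = 0.549 × 418 → ξ₁ = 229.5 mol.
R balance: n_R = 0 + 1ξ₁ − 1ξ₂ = 94.1 → ξ₂ = (1·229.5 − 94.1)/1 = 135.4 mol.
Outlet amounts (n = n₀ + Σ ν·ξ):
  Q: 418 − 1(229.5) = 188.5
  R: 0 + 1(229.5) − 1(135.4) = 94.1
  V: 0 + 1(135.4) = 135.4
Total out = 188.5 + 94.1 + 135.4 = 418 mol.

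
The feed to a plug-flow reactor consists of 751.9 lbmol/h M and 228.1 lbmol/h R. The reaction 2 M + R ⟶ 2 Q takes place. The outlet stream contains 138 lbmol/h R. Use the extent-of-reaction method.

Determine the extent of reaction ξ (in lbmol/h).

For R: n = n₀ − 1ξ → 138 = 228.1 − 1ξ, giving ξ = 90.1 lbmol/h.
Outlet amounts (n = n₀ + ν ξ):
  M: 751.9 − 2(90.1) = 571.7
  R: 228.1 − 1(90.1) = 138
  Q: 0 + 2(90.1) = 180.2

ξ = 90.1 lbmol/h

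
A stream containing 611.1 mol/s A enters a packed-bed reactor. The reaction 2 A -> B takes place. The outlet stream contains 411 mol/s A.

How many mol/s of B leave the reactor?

For A: n = n₀ − 2ξ → 411 = 611.1 − 2ξ, giving ξ = 100.1 mol/s.
Outlet amounts (n = n₀ + ν ξ):
  A: 611.1 − 2(100.1) = 411
  B: 0 + 1(100.1) = 100.1

100 mol/s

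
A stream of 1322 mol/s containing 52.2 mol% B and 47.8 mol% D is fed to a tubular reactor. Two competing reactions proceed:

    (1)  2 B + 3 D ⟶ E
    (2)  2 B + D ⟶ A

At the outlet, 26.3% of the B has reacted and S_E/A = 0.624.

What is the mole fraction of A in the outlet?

0.0522

Conversion of B: B consumed = 0.263 × 690.1 = 181.5 mol/s = 2ξ₁ + 2ξ₂.
Selectivity: 1ξ₁ / (1ξ₂) = 0.624 → ξ₁ = 0.624 ξ₂.
Substitute: (2·0.624 + 2) ξ₂ = 181.5 → ξ₂ = 55.88 mol/s, ξ₁ = 34.87 mol/s.
Outlet amounts (n = n₀ + Σ ν·ξ):
  B: 690.1 − 2(34.87) − 2(55.88) = 508.6
  D: 631.9 − 3(34.87) − 1(55.88) = 471.4
  E: 0 + 1(34.87) = 34.87
  A: 0 + 1(55.88) = 55.88
Total out = 1071 mol/s; y_A = 55.88 / 1071 = 0.05218.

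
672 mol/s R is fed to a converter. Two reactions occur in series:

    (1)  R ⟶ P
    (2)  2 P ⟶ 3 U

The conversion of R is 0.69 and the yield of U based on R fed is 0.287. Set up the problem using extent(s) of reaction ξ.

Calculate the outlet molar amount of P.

335 mol/s

Conversion of R: R consumed = 1ξ₁ = 0.69 × 672 → ξ₁ = 463.7 mol/s.
Yield of U: 3ξ₂ / 672 = 0.287 → ξ₂ = 64.29 mol/s.
Outlet amounts (n = n₀ + Σ ν·ξ):
  R: 672 − 1(463.7) = 208.3
  P: 0 + 1(463.7) − 2(64.29) = 335.1
  U: 0 + 3(64.29) = 192.9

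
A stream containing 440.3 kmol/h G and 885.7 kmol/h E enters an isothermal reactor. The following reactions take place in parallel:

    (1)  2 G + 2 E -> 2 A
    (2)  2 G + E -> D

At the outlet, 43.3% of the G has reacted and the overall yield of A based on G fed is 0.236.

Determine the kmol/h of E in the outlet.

Yield of A: 2ξ₁ / 440.3 = 0.236 → ξ₁ = 51.96 kmol/h.
Conversion of G: 2ξ₁ + 2ξ₂ = 0.433 × 440.3 = 190.6 → ξ₂ = 43.37 kmol/h.
Outlet amounts (n = n₀ + Σ ν·ξ):
  G: 440.3 − 2(51.96) − 2(43.37) = 249.7
  E: 885.7 − 2(51.96) − 1(43.37) = 738.4
  A: 0 + 2(51.96) = 103.9
  D: 0 + 1(43.37) = 43.37

738 kmol/h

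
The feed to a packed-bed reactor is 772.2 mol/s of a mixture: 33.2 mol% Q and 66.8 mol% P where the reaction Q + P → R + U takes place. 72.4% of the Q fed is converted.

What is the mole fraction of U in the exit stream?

Q reacted = 0.724 × 256.4 = 185.6 mol/s; ν_Q = −1, so ξ = 185.6/1 = 185.6 mol/s.
Outlet amounts (n = n₀ + ν ξ):
  Q: 256.4 − 1(185.6) = 70.76
  P: 515.8 − 1(185.6) = 330.2
  R: 0 + 1(185.6) = 185.6
  U: 0 + 1(185.6) = 185.6
Total out = 772.2 mol/s; y_U = 185.6 / 772.2 = 0.2404.

0.24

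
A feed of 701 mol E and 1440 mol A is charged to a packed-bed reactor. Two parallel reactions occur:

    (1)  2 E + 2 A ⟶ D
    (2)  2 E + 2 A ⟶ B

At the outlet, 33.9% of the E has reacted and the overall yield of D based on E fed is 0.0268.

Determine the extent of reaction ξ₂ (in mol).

ξ₂ = 100 mol

Yield of D: 1ξ₁ / 701 = 0.0268 → ξ₁ = 18.79 mol.
Conversion of E: 2ξ₁ + 2ξ₂ = 0.339 × 701 = 237.6 → ξ₂ = 100 mol.
Outlet amounts (n = n₀ + Σ ν·ξ):
  E: 701 − 2(18.79) − 2(100) = 463.4
  A: 1440 − 2(18.79) − 2(100) = 1202
  D: 0 + 1(18.79) = 18.79
  B: 0 + 1(100) = 100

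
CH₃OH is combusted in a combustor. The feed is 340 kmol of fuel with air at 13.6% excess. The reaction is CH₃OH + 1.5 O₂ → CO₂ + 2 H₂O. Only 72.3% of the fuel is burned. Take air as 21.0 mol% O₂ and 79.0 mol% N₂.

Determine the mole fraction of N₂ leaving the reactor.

0.676

Stoichiometric O₂ = 1.5 × 340 = 510 kmol; O₂ fed = 510 × 1.136 = 579.4 kmol.
N₂ fed = 579.4 × 79/21 = 2179 kmol.
Fuel reacted = 0.723 × 340 → ξ = 245.8 kmol.
Outlet (n = n₀ + ν ξ):
  CH₃OH: 340 − 1(245.8) = 94.18
  O₂: 579.4 − 1.5(245.8) = 210.6
  N₂: 2179 (inert)
  CO₂: 0 + 1(245.8) = 245.8
  H₂O: 0 + 2(245.8) = 491.6
Total out = 3222 kmol; y_N₂ = 2179 / 3222 = 0.6765.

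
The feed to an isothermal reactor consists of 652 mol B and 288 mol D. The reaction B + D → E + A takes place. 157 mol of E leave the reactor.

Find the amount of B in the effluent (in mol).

For E: n = n₀ + 1ξ → 157 = 0 + 1ξ, giving ξ = 157 mol.
Outlet amounts (n = n₀ + ν ξ):
  B: 652 − 1(157) = 495
  D: 288 − 1(157) = 131
  E: 0 + 1(157) = 157
  A: 0 + 1(157) = 157

495 mol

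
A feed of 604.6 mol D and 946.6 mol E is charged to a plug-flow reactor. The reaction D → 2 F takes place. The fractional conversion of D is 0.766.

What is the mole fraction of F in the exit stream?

D reacted = 0.766 × 604.6 = 463.1 mol; ν_D = −1, so ξ = 463.1/1 = 463.1 mol.
Outlet amounts (n = n₀ + ν ξ):
  D: 604.6 − 1(463.1) = 141.5
  F: 0 + 2(463.1) = 926.2
  E: 946.6 (inert)
Total out = 2014 mol; y_F = 926.2 / 2014 = 0.4598.

0.46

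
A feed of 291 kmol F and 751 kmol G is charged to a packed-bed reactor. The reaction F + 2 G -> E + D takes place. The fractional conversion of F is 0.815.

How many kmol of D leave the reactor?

237 kmol

F reacted = 0.815 × 291 = 237.2 kmol; ν_F = −1, so ξ = 237.2/1 = 237.2 kmol.
Outlet amounts (n = n₀ + ν ξ):
  F: 291 − 1(237.2) = 53.84
  G: 751 − 2(237.2) = 276.7
  E: 0 + 1(237.2) = 237.2
  D: 0 + 1(237.2) = 237.2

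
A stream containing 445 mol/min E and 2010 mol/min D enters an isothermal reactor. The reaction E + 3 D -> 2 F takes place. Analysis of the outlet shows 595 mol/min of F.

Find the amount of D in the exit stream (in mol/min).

For F: n = n₀ + 2ξ → 595 = 0 + 2ξ, giving ξ = 297.5 mol/min.
Outlet amounts (n = n₀ + ν ξ):
  E: 445 − 1(297.5) = 147.5
  D: 2010 − 3(297.5) = 1118
  F: 0 + 2(297.5) = 595

1120 mol/min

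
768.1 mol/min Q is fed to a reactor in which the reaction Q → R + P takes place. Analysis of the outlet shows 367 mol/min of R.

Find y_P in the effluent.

For R: n = n₀ + 1ξ → 367 = 0 + 1ξ, giving ξ = 367 mol/min.
Outlet amounts (n = n₀ + ν ξ):
  Q: 768.1 − 1(367) = 401.1
  R: 0 + 1(367) = 367
  P: 0 + 1(367) = 367
Total out = 1135 mol/min; y_P = 367 / 1135 = 0.3233.

0.323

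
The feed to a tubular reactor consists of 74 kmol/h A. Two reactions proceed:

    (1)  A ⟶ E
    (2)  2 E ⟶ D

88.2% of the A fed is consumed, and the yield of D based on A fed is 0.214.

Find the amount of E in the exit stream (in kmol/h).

Conversion of A: A consumed = 1ξ₁ = 0.882 × 74 → ξ₁ = 65.27 kmol/h.
Yield of D: 1ξ₂ / 74 = 0.214 → ξ₂ = 15.84 kmol/h.
Outlet amounts (n = n₀ + Σ ν·ξ):
  A: 74 − 1(65.27) = 8.732
  E: 0 + 1(65.27) − 2(15.84) = 33.6
  D: 0 + 1(15.84) = 15.84

33.6 kmol/h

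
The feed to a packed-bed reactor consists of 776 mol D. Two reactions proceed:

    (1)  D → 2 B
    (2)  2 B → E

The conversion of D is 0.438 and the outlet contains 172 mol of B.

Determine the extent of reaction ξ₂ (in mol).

ξ₂ = 254 mol

Conversion of D: D consumed = 1ξ₁ = 0.438 × 776 → ξ₁ = 339.9 mol.
B balance: n_B = 0 + 2ξ₁ − 2ξ₂ = 172 → ξ₂ = (2·339.9 − 172)/2 = 253.9 mol.
Outlet amounts (n = n₀ + Σ ν·ξ):
  D: 776 − 1(339.9) = 436.1
  B: 0 + 2(339.9) − 2(253.9) = 172
  E: 0 + 1(253.9) = 253.9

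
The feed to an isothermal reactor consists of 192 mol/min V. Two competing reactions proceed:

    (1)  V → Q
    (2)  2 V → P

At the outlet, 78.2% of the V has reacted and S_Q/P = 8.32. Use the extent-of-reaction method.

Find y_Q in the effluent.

0.682

Conversion of V: V consumed = 0.782 × 192 = 150.1 mol/min = 1ξ₁ + 2ξ₂.
Selectivity: 1ξ₁ / (1ξ₂) = 8.32 → ξ₁ = 8.32 ξ₂.
Substitute: (1·8.32 + 2) ξ₂ = 150.1 → ξ₂ = 14.55 mol/min, ξ₁ = 121 mol/min.
Outlet amounts (n = n₀ + Σ ν·ξ):
  V: 192 − 1(121) − 2(14.55) = 41.86
  Q: 0 + 1(121) = 121
  P: 0 + 1(14.55) = 14.55
Total out = 177.5 mol/min; y_Q = 121 / 177.5 = 0.6821.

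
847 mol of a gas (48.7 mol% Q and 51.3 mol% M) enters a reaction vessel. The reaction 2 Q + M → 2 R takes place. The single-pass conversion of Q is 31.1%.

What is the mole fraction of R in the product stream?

0.164

Q reacted = 0.311 × 412.5 = 128.3 mol; ν_Q = −2, so ξ = 128.3/2 = 64.14 mol.
Outlet amounts (n = n₀ + ν ξ):
  Q: 412.5 − 2(64.14) = 284.2
  M: 434.5 − 1(64.14) = 370.4
  R: 0 + 2(64.14) = 128.3
Total out = 782.9 mol; y_R = 128.3 / 782.9 = 0.1639.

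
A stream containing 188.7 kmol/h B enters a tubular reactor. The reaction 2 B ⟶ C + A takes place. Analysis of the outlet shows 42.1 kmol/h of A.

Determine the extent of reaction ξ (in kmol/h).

For A: n = n₀ + 1ξ → 42.1 = 0 + 1ξ, giving ξ = 42.1 kmol/h.
Outlet amounts (n = n₀ + ν ξ):
  B: 188.7 − 2(42.1) = 104.5
  C: 0 + 1(42.1) = 42.1
  A: 0 + 1(42.1) = 42.1

ξ = 42.1 kmol/h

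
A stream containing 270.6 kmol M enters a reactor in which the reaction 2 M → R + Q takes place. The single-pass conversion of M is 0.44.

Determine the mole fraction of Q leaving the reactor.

M reacted = 0.44 × 270.6 = 119.1 kmol; ν_M = −2, so ξ = 119.1/2 = 59.53 kmol.
Outlet amounts (n = n₀ + ν ξ):
  M: 270.6 − 2(59.53) = 151.5
  R: 0 + 1(59.53) = 59.53
  Q: 0 + 1(59.53) = 59.53
Total out = 270.6 kmol; y_Q = 59.53 / 270.6 = 0.22.

0.22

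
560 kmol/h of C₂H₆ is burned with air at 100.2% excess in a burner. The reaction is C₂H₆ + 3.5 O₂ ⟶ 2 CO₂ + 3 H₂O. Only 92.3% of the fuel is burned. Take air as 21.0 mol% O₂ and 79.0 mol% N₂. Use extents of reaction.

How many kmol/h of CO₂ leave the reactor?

1030 kmol/h

Stoichiometric O₂ = 3.5 × 560 = 1960 kmol/h; O₂ fed = 1960 × 2.002 = 3924 kmol/h.
N₂ fed = 3924 × 79/21 = 14760 kmol/h.
Fuel reacted = 0.923 × 560 → ξ = 516.9 kmol/h.
Outlet (n = n₀ + ν ξ):
  C₂H₆: 560 − 1(516.9) = 43.12
  O₂: 3924 − 3.5(516.9) = 2115
  N₂: 14760 (inert)
  CO₂: 0 + 2(516.9) = 1034
  H₂O: 0 + 3(516.9) = 1551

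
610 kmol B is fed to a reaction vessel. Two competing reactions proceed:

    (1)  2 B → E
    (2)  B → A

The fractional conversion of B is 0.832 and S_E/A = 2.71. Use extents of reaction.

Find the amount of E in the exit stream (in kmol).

214 kmol

Conversion of B: B consumed = 0.832 × 610 = 507.5 kmol = 2ξ₁ + 1ξ₂.
Selectivity: 1ξ₁ / (1ξ₂) = 2.71 → ξ₁ = 2.71 ξ₂.
Substitute: (2·2.71 + 1) ξ₂ = 507.5 → ξ₂ = 79.05 kmol, ξ₁ = 214.2 kmol.
Outlet amounts (n = n₀ + Σ ν·ξ):
  B: 610 − 2(214.2) − 1(79.05) = 102.5
  E: 0 + 1(214.2) = 214.2
  A: 0 + 1(79.05) = 79.05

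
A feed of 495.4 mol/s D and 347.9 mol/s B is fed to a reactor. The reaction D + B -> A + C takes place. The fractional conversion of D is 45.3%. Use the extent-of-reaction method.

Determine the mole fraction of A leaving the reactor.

0.266

D reacted = 0.453 × 495.4 = 224.4 mol/s; ν_D = −1, so ξ = 224.4/1 = 224.4 mol/s.
Outlet amounts (n = n₀ + ν ξ):
  D: 495.4 − 1(224.4) = 271
  B: 347.9 − 1(224.4) = 123.5
  A: 0 + 1(224.4) = 224.4
  C: 0 + 1(224.4) = 224.4
Total out = 843.3 mol/s; y_A = 224.4 / 843.3 = 0.2661.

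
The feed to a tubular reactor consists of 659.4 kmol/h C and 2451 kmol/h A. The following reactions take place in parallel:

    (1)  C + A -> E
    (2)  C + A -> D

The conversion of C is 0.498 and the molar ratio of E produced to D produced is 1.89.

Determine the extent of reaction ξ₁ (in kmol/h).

ξ₁ = 215 kmol/h

Conversion of C: C consumed = 0.498 × 659.4 = 328.4 kmol/h = 1ξ₁ + 1ξ₂.
Selectivity: 1ξ₁ / (1ξ₂) = 1.89 → ξ₁ = 1.89 ξ₂.
Substitute: (1·1.89 + 1) ξ₂ = 328.4 → ξ₂ = 113.6 kmol/h, ξ₁ = 214.8 kmol/h.
Outlet amounts (n = n₀ + Σ ν·ξ):
  C: 659.4 − 1(214.8) − 1(113.6) = 331
  A: 2451 − 1(214.8) − 1(113.6) = 2123
  E: 0 + 1(214.8) = 214.8
  D: 0 + 1(113.6) = 113.6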